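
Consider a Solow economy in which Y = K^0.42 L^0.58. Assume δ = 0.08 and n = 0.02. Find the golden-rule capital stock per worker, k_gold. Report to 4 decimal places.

n + δ = 0.02 + 0.08 = 0.1.
Maximizing c = f(k) − (n+δ)·k gives f'(k) = n+δ, i.e. 0.42·k^(0.42−1) = 0.1, so k_gold = (0.42/0.1)^(1/0.58) ≈ 11.8732.

k_gold ≈ 11.8732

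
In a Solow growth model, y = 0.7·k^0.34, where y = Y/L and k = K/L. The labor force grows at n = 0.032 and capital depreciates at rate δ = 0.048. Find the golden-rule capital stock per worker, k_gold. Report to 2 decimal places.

k_gold ≈ 5.22

Capital per worker breaks even when investment replaces (n + δ)·k; here n + δ = 0.08.
Golden rule sets MPK = n+δ: 0.34·0.7·k^(0.34−1) = 0.08, so k_gold = (0.34·0.7/0.08)^(1/0.66) ≈ 5.2168.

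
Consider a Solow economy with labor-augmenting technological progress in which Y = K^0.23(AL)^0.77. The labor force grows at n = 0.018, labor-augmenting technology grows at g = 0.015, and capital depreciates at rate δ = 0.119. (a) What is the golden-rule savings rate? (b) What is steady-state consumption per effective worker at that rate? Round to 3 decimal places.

Capital per effective worker breaks even when investment replaces (n + g + δ)·k; here n + g + δ = 0.152.
For Cobb-Douglas, s_gold equals capital's share: s_gold = 0.23.
At the golden rule the marginal product of capital equals n+g+δ: 0.23·k^(0.23−1) = 0.152. Solving, k_gold = (0.23/0.152)^(1/0.77) ≈ 1.7124.
y_gold = 1.7124^0.23 ≈ 1.1317; c_gold = (1−0.23)·y_gold ≈ 0.8714.

(a) s_gold = 0.230; (b) c_gold ≈ 0.871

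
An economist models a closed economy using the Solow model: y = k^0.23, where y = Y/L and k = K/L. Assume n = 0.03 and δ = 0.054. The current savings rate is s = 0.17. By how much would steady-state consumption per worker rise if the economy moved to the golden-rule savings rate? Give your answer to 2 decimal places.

Δc ≈ 0.02

Break-even investment rate: n + δ = 0.03 + 0.054 = 0.084.
Current steady state (s = 0.17): k* = (0.17/0.084)^(1/0.77) ≈ 2.4982, y* = 2.4982^0.23 ≈ 1.2344, c* = (1−0.17)·1.2344 ≈ 1.0245.
Setting f'(k) = n+δ gives 0.23·k^(0.23−1) = 0.084, hence k_gold = (0.23/0.084)^(1/0.77) ≈ 3.6993.
y_gold = 3.6993^0.23 ≈ 1.3510, c_gold = y_gold − 0.084·k_gold ≈ 1.0403.
Gain: Δc = 1.0403 − 1.0245 ≈ 0.0158.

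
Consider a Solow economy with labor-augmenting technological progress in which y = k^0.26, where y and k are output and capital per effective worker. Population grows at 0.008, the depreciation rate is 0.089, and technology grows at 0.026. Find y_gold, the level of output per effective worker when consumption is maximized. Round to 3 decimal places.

Break-even investment rate: n + g + δ = 0.008 + 0.026 + 0.089 = 0.123.
Golden rule sets MPK = n+g+δ: 0.26·k^(0.26−1) = 0.123, so k_gold = (0.26/0.123)^(1/0.74) ≈ 2.7497.
Output: y_gold = k_gold^0.26 = 2.7497^0.26 ≈ 1.3008.

y_gold ≈ 1.301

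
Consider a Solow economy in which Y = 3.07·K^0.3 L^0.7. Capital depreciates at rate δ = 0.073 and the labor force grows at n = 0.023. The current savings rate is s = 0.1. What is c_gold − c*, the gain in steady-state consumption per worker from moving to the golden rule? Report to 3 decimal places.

n + δ = 0.023 + 0.073 = 0.096.
Current steady state (s = 0.1): k* = (0.1·3.07/0.096)^(1/0.7) ≈ 5.2631, y* = 3.07·5.2631^0.3 ≈ 5.0525, c* = (1−0.1)·5.0525 ≈ 4.5473.
At the golden rule the marginal product of capital equals n+δ: 0.3·3.07·k^(0.3−1) = 0.096. Solving, k_gold = (0.3·3.07/0.096)^(1/0.7) ≈ 25.2837.
y_gold = 3.07·25.2837^0.3 ≈ 8.0908, c_gold = y_gold − 0.096·k_gold ≈ 5.6635.
Gain: Δc = 5.6635 − 4.5473 ≈ 1.1163.

Δc ≈ 1.116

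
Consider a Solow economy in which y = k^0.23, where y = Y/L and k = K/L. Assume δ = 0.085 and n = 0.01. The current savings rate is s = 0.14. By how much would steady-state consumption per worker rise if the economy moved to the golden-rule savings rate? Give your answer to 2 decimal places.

Δc ≈ 0.04

Break-even investment rate: n + δ = 0.01 + 0.085 = 0.095.
Current steady state (s = 0.14): k* = (0.14/0.095)^(1/0.77) ≈ 1.6547, y* = 1.6547^0.23 ≈ 1.1228, c* = (1−0.14)·1.1228 ≈ 0.9656.
Maximizing c = f(k) − (n+δ)·k gives f'(k) = n+δ, i.e. 0.23·k^(0.23−1) = 0.095, so k_gold = (0.23/0.095)^(1/0.77) ≈ 3.1529.
y_gold = 3.1529^0.23 ≈ 1.3023, c_gold = y_gold − 0.095·k_gold ≈ 1.0028.
Gain: Δc = 1.0028 − 0.9656 ≈ 0.0371.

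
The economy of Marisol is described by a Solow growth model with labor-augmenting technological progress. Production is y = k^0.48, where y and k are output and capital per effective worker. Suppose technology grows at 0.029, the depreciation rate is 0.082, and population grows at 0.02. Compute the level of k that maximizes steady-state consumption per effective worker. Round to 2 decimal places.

n + g + δ = 0.02 + 0.029 + 0.082 = 0.131.
Golden rule sets MPK = n+g+δ: 0.48·k^(0.48−1) = 0.131, so k_gold = (0.48/0.131)^(1/0.52) ≈ 12.1495.

k_gold ≈ 12.15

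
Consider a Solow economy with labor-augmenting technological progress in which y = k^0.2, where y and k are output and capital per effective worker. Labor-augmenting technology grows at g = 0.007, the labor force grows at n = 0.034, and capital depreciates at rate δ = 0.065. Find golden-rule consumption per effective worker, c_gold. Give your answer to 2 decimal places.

c_gold ≈ 0.94

Capital per effective worker breaks even when investment replaces (n + g + δ)·k; here n + g + δ = 0.106.
Golden rule sets MPK = n+g+δ: 0.2·k^(0.2−1) = 0.106, so k_gold = (0.2/0.106)^(1/0.8) ≈ 2.2113.
y_gold = 2.2113^0.2 ≈ 1.1720.
c_gold = y_gold − (n+g+δ)·k_gold = 1.1720 − 0.106·2.2113 ≈ 0.9376.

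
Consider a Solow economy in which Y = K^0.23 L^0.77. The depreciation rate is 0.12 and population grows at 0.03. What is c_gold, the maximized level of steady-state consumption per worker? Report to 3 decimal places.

c_gold ≈ 0.875

Capital per worker breaks even when investment replaces (n + δ)·k; here n + δ = 0.15.
Golden rule sets MPK = n+δ: 0.23·k^(0.23−1) = 0.15, so k_gold = (0.23/0.15)^(1/0.77) ≈ 1.7422.
y_gold = 1.7422^0.23 ≈ 1.1362.
c_gold = y_gold − (n+δ)·k_gold = 1.1362 − 0.15·1.7422 ≈ 0.8749.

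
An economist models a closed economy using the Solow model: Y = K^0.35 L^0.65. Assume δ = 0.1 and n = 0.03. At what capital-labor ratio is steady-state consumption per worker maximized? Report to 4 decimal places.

k_gold ≈ 4.5891

Capital per worker breaks even when investment replaces (n + δ)·k; here n + δ = 0.13.
At the golden rule the marginal product of capital equals n+δ: 0.35·k^(0.35−1) = 0.13. Solving, k_gold = (0.35/0.13)^(1/0.65) ≈ 4.5891.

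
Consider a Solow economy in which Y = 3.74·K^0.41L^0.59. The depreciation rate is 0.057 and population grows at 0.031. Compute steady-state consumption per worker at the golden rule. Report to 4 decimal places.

n + δ = 0.031 + 0.057 = 0.088.
Golden rule sets MPK = n+δ: 0.41·3.74·k^(0.41−1) = 0.088, so k_gold = (0.41·3.74/0.088)^(1/0.59) ≈ 126.9646.
y_gold = 3.74·126.9646^0.41 ≈ 27.2509.
c_gold = y_gold − (n+δ)·k_gold = 27.2509 − 0.088·126.9646 ≈ 16.0781.

c_gold ≈ 16.0781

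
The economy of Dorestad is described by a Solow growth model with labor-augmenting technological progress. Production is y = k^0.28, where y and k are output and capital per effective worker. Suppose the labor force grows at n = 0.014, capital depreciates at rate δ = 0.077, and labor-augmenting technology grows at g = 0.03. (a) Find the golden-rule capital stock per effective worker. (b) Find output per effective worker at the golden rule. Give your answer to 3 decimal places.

n + g + δ = 0.014 + 0.03 + 0.077 = 0.121.
Maximizing c = f(k) − (n+g+δ)·k gives f'(k) = n+g+δ, i.e. 0.28·k^(0.28−1) = 0.121, so k_gold = (0.28/0.121)^(1/0.72) ≈ 3.2068.
y_gold = 3.2068^0.28 ≈ 1.3858.

(a) k_gold ≈ 3.207; (b) y_gold ≈ 1.386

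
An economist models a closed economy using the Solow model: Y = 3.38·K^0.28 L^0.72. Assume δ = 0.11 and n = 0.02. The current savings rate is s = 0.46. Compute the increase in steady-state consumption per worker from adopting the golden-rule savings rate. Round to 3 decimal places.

Break-even investment rate: n + δ = 0.02 + 0.11 = 0.13.
Current steady state (s = 0.46): k* = (0.46·3.38/0.13)^(1/0.72) ≈ 31.3942, y* = 3.38·31.3942^0.28 ≈ 8.8723, c* = (1−0.46)·8.8723 ≈ 4.7910.
Maximizing c = f(k) − (n+δ)·k gives f'(k) = n+δ, i.e. 0.28·3.38·k^(0.28−1) = 0.13, so k_gold = (0.28·3.38/0.13)^(1/0.72) ≈ 15.7545.
y_gold = 3.38·15.7545^0.28 ≈ 7.3146, c_gold = y_gold − 0.13·k_gold ≈ 5.2665.
Gain: Δc = 5.2665 − 4.7910 ≈ 0.4755.

Δc ≈ 0.475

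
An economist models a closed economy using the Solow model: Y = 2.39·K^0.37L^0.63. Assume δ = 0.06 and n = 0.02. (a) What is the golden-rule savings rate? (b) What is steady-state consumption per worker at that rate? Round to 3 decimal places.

Capital per worker breaks even when investment replaces (n + δ)·k; here n + δ = 0.08.
For Cobb-Douglas, s_gold equals capital's share: s_gold = 0.37.
Golden rule sets MPK = n+δ: 0.37·2.39·k^(0.37−1) = 0.08, so k_gold = (0.37·2.39/0.08)^(1/0.63) ≈ 45.3278.
y_gold = 2.39·45.3278^0.37 ≈ 9.8006; c_gold = (1−0.37)·y_gold ≈ 6.1744.

(a) s_gold = 0.370; (b) c_gold ≈ 6.174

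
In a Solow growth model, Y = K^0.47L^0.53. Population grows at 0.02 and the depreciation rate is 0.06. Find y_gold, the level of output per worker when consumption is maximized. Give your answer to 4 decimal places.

y_gold ≈ 4.8078

n + δ = 0.02 + 0.06 = 0.08.
Setting f'(k) = n+δ gives 0.47·k^(0.47−1) = 0.08, hence k_gold = (0.47/0.08)^(1/0.53) ≈ 28.2461.
Output: y_gold = k_gold^0.47 = 28.2461^0.47 ≈ 4.8078.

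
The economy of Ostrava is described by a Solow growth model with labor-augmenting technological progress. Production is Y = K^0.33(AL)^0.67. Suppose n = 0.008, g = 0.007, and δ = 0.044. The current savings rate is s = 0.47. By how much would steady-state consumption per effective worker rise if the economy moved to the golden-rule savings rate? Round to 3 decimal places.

n + g + δ = 0.008 + 0.007 + 0.044 = 0.059.
Current steady state (s = 0.47): k* = (0.47/0.059)^(1/0.67) ≈ 22.1382, y* = 22.1382^0.33 ≈ 2.7791, c* = (1−0.47)·2.7791 ≈ 1.4729.
At the golden rule the marginal product of capital equals n+g+δ: 0.33·k^(0.33−1) = 0.059. Solving, k_gold = (0.33/0.059)^(1/0.67) ≈ 13.0591.
y_gold = 13.0591^0.33 ≈ 2.3348, c_gold = y_gold − 0.059·k_gold ≈ 1.5643.
Gain: Δc = 1.5643 − 1.4729 ≈ 0.0914.

Δc ≈ 0.091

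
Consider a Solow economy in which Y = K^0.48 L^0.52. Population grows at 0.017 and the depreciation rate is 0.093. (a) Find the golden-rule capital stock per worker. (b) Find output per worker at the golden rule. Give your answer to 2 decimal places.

(a) k_gold ≈ 17.00; (b) y_gold ≈ 3.90

Capital per worker breaks even when investment replaces (n + δ)·k; here n + δ = 0.11.
Maximizing c = f(k) − (n+δ)·k gives f'(k) = n+δ, i.e. 0.48·k^(0.48−1) = 0.11, so k_gold = (0.48/0.11)^(1/0.52) ≈ 17.0011.
y_gold = 17.0011^0.48 ≈ 3.8961.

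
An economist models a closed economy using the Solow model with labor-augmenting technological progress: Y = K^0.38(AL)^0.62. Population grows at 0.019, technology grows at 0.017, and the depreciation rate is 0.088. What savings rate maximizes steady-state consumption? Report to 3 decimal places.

Break-even investment rate: n + g + δ = 0.019 + 0.017 + 0.088 = 0.124.
At the golden rule MPK = n+g+δ, and in any Cobb-Douglas steady state s = (n+g+δ)·k/y = MPK·k/y = capital's share 0.38.

s_gold = 0.380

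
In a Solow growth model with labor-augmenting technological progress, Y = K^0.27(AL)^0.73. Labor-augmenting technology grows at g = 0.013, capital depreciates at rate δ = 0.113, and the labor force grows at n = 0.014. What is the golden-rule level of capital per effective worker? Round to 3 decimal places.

n + g + δ = 0.014 + 0.013 + 0.113 = 0.14.
Setting f'(k) = n+g+δ gives 0.27·k^(0.27−1) = 0.14, hence k_gold = (0.27/0.14)^(1/0.73) ≈ 2.4589.

k_gold ≈ 2.459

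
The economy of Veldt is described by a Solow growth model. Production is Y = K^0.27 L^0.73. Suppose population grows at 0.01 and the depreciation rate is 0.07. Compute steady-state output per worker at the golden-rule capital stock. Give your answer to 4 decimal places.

y_gold ≈ 1.5682

Break-even investment rate: n + δ = 0.01 + 0.07 = 0.08.
Setting f'(k) = n+δ gives 0.27·k^(0.27−1) = 0.08, hence k_gold = (0.27/0.08)^(1/0.73) ≈ 5.2925.
Output: y_gold = k_gold^0.27 = 5.2925^0.27 ≈ 1.5682.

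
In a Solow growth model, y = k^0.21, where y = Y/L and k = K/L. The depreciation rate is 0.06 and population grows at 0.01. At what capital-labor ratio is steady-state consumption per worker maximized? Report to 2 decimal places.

The effective depreciation rate is n + δ = 0.01 + 0.06 = 0.07.
Maximizing c = f(k) − (n+δ)·k gives f'(k) = n+δ, i.e. 0.21·k^(0.21−1) = 0.07, so k_gold = (0.21/0.07)^(1/0.79) ≈ 4.0175.

k_gold ≈ 4.02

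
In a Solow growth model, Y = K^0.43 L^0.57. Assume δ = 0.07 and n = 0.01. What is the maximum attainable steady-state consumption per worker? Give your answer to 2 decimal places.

c_gold ≈ 2.03

n + δ = 0.01 + 0.07 = 0.08.
At the golden rule the marginal product of capital equals n+δ: 0.43·k^(0.43−1) = 0.08. Solving, k_gold = (0.43/0.08)^(1/0.57) ≈ 19.1146.
y_gold = 19.1146^0.43 ≈ 3.5562.
c_gold = y_gold − (n+δ)·k_gold = 3.5562 − 0.08·19.1146 ≈ 2.0270.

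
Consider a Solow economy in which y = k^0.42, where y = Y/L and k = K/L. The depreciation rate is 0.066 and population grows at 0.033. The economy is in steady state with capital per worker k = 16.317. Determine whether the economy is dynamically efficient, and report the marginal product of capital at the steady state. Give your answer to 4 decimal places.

dynamically inefficient; MPK ≈ 0.0832

n + δ = 0.033 + 0.066 = 0.099.
MPK = 0.42·k^(0.42−1) = 0.42·16.317^(-0.58) ≈ 0.0832.
MPK < 0.099, so the economy is dynamically inefficient (over-saving).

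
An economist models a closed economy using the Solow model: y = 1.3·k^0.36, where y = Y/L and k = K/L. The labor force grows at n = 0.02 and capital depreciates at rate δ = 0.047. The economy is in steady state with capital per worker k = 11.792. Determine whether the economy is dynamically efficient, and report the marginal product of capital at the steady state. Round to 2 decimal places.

dynamically efficient; MPK ≈ 0.10

Capital per worker breaks even when investment replaces (n + δ)·k; here n + δ = 0.067.
MPK = 0.36·1.3·k^(0.36−1) = 0.36·1.3·11.792^(-0.64) ≈ 0.0965.
MPK > 0.067, so the economy is dynamically efficient (under-saving).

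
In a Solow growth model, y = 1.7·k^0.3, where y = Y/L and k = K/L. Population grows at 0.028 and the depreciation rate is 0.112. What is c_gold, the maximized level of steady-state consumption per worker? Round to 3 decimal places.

c_gold ≈ 2.071

Break-even investment rate: n + δ = 0.028 + 0.112 = 0.14.
Maximizing c = f(k) − (n+δ)·k gives f'(k) = n+δ, i.e. 0.3·1.7·k^(0.3−1) = 0.14, so k_gold = (0.3·1.7/0.14)^(1/0.7) ≈ 6.3396.
y_gold = 1.7·6.3396^0.3 ≈ 2.9585.
c_gold = y_gold − (n+δ)·k_gold = 2.9585 − 0.14·6.3396 ≈ 2.0709.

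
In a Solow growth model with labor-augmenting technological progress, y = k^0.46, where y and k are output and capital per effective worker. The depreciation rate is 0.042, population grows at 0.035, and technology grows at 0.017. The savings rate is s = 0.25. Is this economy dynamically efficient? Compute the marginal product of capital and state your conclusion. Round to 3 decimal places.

dynamically efficient; MPK ≈ 0.173

Break-even investment rate: n + g + δ = 0.035 + 0.017 + 0.042 = 0.094.
Steady-state k*: s·k^0.46 = 0.094·k gives k* = (0.25/0.094)^(1/0.54) ≈ 6.1191.
MPK = 0.46·6.1191^(-0.54) ≈ 0.1730.
MPK > n+g+δ = 0.094, so the economy is dynamically efficient (under-saving).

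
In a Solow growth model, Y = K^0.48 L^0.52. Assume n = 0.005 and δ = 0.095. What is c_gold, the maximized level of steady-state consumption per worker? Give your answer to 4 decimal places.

Capital per worker breaks even when investment replaces (n + δ)·k; here n + δ = 0.1.
Setting f'(k) = n+δ gives 0.48·k^(0.48−1) = 0.1, hence k_gold = (0.48/0.1)^(1/0.52) ≈ 20.4211.
y_gold = 20.4211^0.48 ≈ 4.2544.
c_gold = y_gold − (n+δ)·k_gold = 4.2544 − 0.1·20.4211 ≈ 2.2123.

c_gold ≈ 2.2123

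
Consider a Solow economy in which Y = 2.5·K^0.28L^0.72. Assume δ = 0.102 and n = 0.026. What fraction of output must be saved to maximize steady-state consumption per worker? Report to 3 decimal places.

The effective depreciation rate is n + δ = 0.026 + 0.102 = 0.128.
At the golden rule MPK = n+δ, and in any Cobb-Douglas steady state s = (n+δ)·k/y = MPK·k/y = capital's share 0.28.

s_gold = 0.280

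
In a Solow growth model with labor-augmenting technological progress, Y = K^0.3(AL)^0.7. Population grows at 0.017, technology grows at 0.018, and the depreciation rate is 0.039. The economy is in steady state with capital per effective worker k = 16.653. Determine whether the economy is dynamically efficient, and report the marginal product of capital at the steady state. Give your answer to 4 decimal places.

dynamically inefficient; MPK ≈ 0.0419

Break-even investment rate: n + g + δ = 0.017 + 0.018 + 0.039 = 0.074.
MPK = 0.3·k^(0.3−1) = 0.3·16.653^(-0.7) ≈ 0.0419.
MPK < 0.074, so the economy is dynamically inefficient (over-saving).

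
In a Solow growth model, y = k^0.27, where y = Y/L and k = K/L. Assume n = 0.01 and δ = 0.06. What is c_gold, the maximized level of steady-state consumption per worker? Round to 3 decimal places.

Break-even investment rate: n + δ = 0.01 + 0.06 = 0.07.
Golden rule sets MPK = n+δ: 0.27·k^(0.27−1) = 0.07, so k_gold = (0.27/0.07)^(1/0.73) ≈ 6.3548.
y_gold = 6.3548^0.27 ≈ 1.6475.
c_gold = y_gold − (n+δ)·k_gold = 1.6475 − 0.07·6.3548 ≈ 1.2027.

c_gold ≈ 1.203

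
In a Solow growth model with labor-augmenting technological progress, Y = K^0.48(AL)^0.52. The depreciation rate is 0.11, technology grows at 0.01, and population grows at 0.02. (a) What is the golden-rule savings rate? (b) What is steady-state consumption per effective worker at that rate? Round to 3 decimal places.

Break-even investment rate: n + g + δ = 0.02 + 0.01 + 0.11 = 0.14.
For Cobb-Douglas, s_gold equals capital's share: s_gold = 0.48.
Setting f'(k) = n+g+δ gives 0.48·k^(0.48−1) = 0.14, hence k_gold = (0.48/0.14)^(1/0.52) ≈ 10.6921.
y_gold = 10.6921^0.48 ≈ 3.1185; c_gold = (1−0.48)·y_gold ≈ 1.6216.

(a) s_gold = 0.480; (b) c_gold ≈ 1.622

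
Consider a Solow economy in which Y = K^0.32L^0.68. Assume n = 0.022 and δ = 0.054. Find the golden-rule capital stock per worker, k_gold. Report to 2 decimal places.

n + δ = 0.022 + 0.054 = 0.076.
At the golden rule the marginal product of capital equals n+δ: 0.32·k^(0.32−1) = 0.076. Solving, k_gold = (0.32/0.076)^(1/0.68) ≈ 8.2821.

k_gold ≈ 8.28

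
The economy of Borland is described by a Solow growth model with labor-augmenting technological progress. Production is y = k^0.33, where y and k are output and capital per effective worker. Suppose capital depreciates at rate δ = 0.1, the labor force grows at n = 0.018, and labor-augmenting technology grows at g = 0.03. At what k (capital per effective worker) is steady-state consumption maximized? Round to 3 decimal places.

The effective depreciation rate is n + g + δ = 0.018 + 0.03 + 0.1 = 0.148.
At the golden rule the marginal product of capital equals n+g+δ: 0.33·k^(0.33−1) = 0.148. Solving, k_gold = (0.33/0.148)^(1/0.67) ≈ 3.3096.

k_gold ≈ 3.310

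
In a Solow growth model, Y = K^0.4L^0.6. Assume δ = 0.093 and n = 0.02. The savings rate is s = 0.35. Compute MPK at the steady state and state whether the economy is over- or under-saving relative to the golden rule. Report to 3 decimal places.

under-saving; MPK ≈ 0.129

n + δ = 0.02 + 0.093 = 0.113.
Steady-state k*: s·k^0.4 = 0.113·k gives k* = (0.35/0.113)^(1/0.6) ≈ 6.5814.
MPK = 0.4·6.5814^(-0.6) ≈ 0.1291.
MPK > n+δ = 0.113, so the economy is dynamically efficient (under-saving).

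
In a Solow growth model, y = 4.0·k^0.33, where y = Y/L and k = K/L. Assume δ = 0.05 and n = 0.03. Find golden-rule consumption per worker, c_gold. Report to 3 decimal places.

Break-even investment rate: n + δ = 0.03 + 0.05 = 0.08.
Maximizing c = f(k) − (n+δ)·k gives f'(k) = n+δ, i.e. 0.33·4.0·k^(0.33−1) = 0.08, so k_gold = (0.33·4.0/0.08)^(1/0.67) ≈ 65.6357.
y_gold = 4.0·65.6357^0.33 ≈ 15.9117.
c_gold = y_gold − (n+δ)·k_gold = 15.9117 − 0.08·65.6357 ≈ 10.6608.

c_gold ≈ 10.661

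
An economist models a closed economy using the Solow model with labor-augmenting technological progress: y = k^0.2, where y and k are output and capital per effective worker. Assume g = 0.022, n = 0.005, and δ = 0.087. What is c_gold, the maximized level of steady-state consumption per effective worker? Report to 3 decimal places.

c_gold ≈ 0.921

n + g + δ = 0.005 + 0.022 + 0.087 = 0.114.
At the golden rule the marginal product of capital equals n+g+δ: 0.2·k^(0.2−1) = 0.114. Solving, k_gold = (0.2/0.114)^(1/0.8) ≈ 2.0191.
y_gold = 2.0191^0.2 ≈ 1.1509.
c_gold = y_gold − (n+g+δ)·k_gold = 1.1509 − 0.114·2.0191 ≈ 0.9207.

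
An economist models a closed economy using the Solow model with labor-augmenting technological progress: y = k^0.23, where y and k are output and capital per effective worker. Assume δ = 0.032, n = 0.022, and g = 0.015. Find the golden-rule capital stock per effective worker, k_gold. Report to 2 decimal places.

n + g + δ = 0.022 + 0.015 + 0.032 = 0.069.
Golden rule sets MPK = n+g+δ: 0.23·k^(0.23−1) = 0.069, so k_gold = (0.23/0.069)^(1/0.77) ≈ 4.7760.

k_gold ≈ 4.78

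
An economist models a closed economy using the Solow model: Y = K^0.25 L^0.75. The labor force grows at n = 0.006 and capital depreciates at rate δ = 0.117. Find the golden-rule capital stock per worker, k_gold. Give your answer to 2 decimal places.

k_gold ≈ 2.57

The effective depreciation rate is n + δ = 0.006 + 0.117 = 0.123.
Maximizing c = f(k) − (n+δ)·k gives f'(k) = n+δ, i.e. 0.25·k^(0.25−1) = 0.123, so k_gold = (0.25/0.123)^(1/0.75) ≈ 2.5746.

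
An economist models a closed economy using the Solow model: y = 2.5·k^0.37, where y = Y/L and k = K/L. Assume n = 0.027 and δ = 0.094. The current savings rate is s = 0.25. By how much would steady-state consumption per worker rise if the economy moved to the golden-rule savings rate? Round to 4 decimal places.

Δc ≈ 0.2827

n + δ = 0.027 + 0.094 = 0.121.
Current steady state (s = 0.25): k* = (0.25·2.5/0.121)^(1/0.63) ≈ 13.5487, y* = 2.5·13.5487^0.37 ≈ 6.5576, c* = (1−0.25)·6.5576 ≈ 4.9182.
Maximizing c = f(k) − (n+δ)·k gives f'(k) = n+δ, i.e. 0.37·2.5·k^(0.37−1) = 0.121, so k_gold = (0.37·2.5/0.121)^(1/0.63) ≈ 25.2437.
y_gold = 2.5·25.2437^0.37 ≈ 8.2554, c_gold = y_gold − 0.121·k_gold ≈ 5.2009.
Gain: Δc = 5.2009 − 4.9182 ≈ 0.2827.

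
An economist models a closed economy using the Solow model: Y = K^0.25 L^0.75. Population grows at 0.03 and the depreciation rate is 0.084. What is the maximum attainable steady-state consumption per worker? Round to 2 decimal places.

n + δ = 0.03 + 0.084 = 0.114.
Setting f'(k) = n+δ gives 0.25·k^(0.25−1) = 0.114, hence k_gold = (0.25/0.114)^(1/0.75) ≈ 2.8491.
y_gold = 2.8491^0.25 ≈ 1.2992.
c_gold = y_gold − (n+δ)·k_gold = 1.2992 − 0.114·2.8491 ≈ 0.9744.

c_gold ≈ 0.97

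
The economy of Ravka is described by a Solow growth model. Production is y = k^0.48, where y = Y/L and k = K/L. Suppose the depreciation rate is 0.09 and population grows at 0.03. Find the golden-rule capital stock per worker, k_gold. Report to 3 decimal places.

Capital per worker breaks even when investment replaces (n + δ)·k; here n + δ = 0.12.
At the golden rule the marginal product of capital equals n+δ: 0.48·k^(0.48−1) = 0.12. Solving, k_gold = (0.48/0.12)^(1/0.52) ≈ 14.3816.

k_gold ≈ 14.382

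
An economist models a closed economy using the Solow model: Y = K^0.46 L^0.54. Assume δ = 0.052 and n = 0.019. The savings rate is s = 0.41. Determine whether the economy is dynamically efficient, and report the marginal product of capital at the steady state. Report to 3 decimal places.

Capital per worker breaks even when investment replaces (n + δ)·k; here n + δ = 0.071.
Steady-state k*: s·k^0.46 = 0.071·k gives k* = (0.41/0.071)^(1/0.54) ≈ 25.7177.
MPK = 0.46·25.7177^(-0.54) ≈ 0.0797.
MPK > n+δ = 0.071, so the economy is dynamically efficient (under-saving).

dynamically efficient; MPK ≈ 0.080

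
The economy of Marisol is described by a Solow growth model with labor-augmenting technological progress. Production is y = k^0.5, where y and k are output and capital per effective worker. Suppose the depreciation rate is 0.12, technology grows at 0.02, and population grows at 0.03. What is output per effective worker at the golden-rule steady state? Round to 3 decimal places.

Capital per effective worker breaks even when investment replaces (n + g + δ)·k; here n + g + δ = 0.17.
Maximizing c = f(k) − (n+g+δ)·k gives f'(k) = n+g+δ, i.e. 0.5·k^(0.5−1) = 0.17, so k_gold = (0.5/0.17)^(1/0.5) ≈ 8.6505.
Output: y_gold = k_gold^0.5 = 8.6505^0.5 ≈ 2.9412.

y_gold ≈ 2.941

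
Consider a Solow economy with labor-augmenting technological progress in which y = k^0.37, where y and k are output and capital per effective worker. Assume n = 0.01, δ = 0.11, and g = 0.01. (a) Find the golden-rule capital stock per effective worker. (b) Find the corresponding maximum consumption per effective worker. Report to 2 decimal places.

Break-even investment rate: n + g + δ = 0.01 + 0.01 + 0.11 = 0.13.
Maximizing c = f(k) − (n+g+δ)·k gives f'(k) = n+g+δ, i.e. 0.37·k^(0.37−1) = 0.13, so k_gold = (0.37/0.13)^(1/0.63) ≈ 5.2607.
y_gold = 5.2607^0.37 ≈ 1.8484; c_gold = y_gold − 0.13·k_gold ≈ 1.1645.

(a) k_gold ≈ 5.26; (b) c_gold ≈ 1.16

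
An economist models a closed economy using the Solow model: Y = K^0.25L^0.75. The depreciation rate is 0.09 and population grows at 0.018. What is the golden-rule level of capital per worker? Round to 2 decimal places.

Break-even investment rate: n + δ = 0.018 + 0.09 = 0.108.
Setting f'(k) = n+δ gives 0.25·k^(0.25−1) = 0.108, hence k_gold = (0.25/0.108)^(1/0.75) ≈ 3.0621.

k_gold ≈ 3.06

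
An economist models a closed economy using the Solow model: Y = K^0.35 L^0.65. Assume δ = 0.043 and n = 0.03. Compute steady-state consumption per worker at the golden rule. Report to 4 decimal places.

c_gold ≈ 1.5117

n + δ = 0.03 + 0.043 = 0.073.
At the golden rule the marginal product of capital equals n+δ: 0.35·k^(0.35−1) = 0.073. Solving, k_gold = (0.35/0.073)^(1/0.65) ≈ 11.1507.
y_gold = 11.1507^0.35 ≈ 2.3257.
c_gold = y_gold − (n+δ)·k_gold = 2.3257 − 0.073·11.1507 ≈ 1.5117.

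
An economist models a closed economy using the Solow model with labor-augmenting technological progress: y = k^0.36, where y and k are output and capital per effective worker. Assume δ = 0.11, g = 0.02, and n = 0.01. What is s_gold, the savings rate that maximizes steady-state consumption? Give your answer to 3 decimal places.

The effective depreciation rate is n + g + δ = 0.01 + 0.02 + 0.11 = 0.14.
At the golden rule MPK = n+g+δ, and in any Cobb-Douglas steady state s = (n+g+δ)·k/y = MPK·k/y = capital's share 0.36.

s_gold = 0.360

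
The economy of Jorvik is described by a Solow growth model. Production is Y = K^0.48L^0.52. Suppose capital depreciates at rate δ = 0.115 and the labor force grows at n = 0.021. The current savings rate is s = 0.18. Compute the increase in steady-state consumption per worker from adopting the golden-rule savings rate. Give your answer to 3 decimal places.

The effective depreciation rate is n + δ = 0.021 + 0.115 = 0.136.
Current steady state (s = 0.18): k* = (0.18/0.136)^(1/0.52) ≈ 1.7144, y* = 1.7144^0.48 ≈ 1.2953, c* = (1−0.18)·1.2953 ≈ 1.0621.
At the golden rule the marginal product of capital equals n+δ: 0.48·k^(0.48−1) = 0.136. Solving, k_gold = (0.48/0.136)^(1/0.52) ≈ 11.3051.
y_gold = 11.3051^0.48 ≈ 3.2031, c_gold = y_gold − 0.136·k_gold ≈ 1.6656.
Gain: Δc = 1.6656 − 1.0621 ≈ 0.6035.

Δc ≈ 0.603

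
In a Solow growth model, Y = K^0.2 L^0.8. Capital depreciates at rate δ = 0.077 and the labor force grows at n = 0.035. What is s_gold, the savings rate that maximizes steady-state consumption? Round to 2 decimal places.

The effective depreciation rate is n + δ = 0.035 + 0.077 = 0.112.
At the golden rule MPK = n+δ, and in any Cobb-Douglas steady state s = (n+δ)·k/y = MPK·k/y = capital's share 0.2.

s_gold = 0.20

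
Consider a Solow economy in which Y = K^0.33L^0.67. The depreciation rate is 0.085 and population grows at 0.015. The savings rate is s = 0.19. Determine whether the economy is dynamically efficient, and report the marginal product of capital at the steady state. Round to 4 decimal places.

dynamically efficient; MPK ≈ 0.1737

Capital per worker breaks even when investment replaces (n + δ)·k; here n + δ = 0.1.
Steady-state k*: s·k^0.33 = 0.1·k gives k* = (0.19/0.1)^(1/0.67) ≈ 2.6065.
MPK = 0.33·2.6065^(-0.67) ≈ 0.1737.
MPK > n+δ = 0.1, so the economy is dynamically efficient (under-saving).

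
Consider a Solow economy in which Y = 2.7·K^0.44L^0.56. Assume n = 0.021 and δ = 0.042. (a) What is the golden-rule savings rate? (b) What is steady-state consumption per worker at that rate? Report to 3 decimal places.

(a) s_gold = 0.440; (b) c_gold ≈ 15.195

n + δ = 0.021 + 0.042 = 0.063.
For Cobb-Douglas, s_gold equals capital's share: s_gold = 0.44.
Golden rule sets MPK = n+δ: 0.44·2.7·k^(0.44−1) = 0.063, so k_gold = (0.44·2.7/0.063)^(1/0.56) ≈ 189.5115.
y_gold = 2.7·189.5115^0.44 ≈ 27.1346; c_gold = (1−0.44)·y_gold ≈ 15.1954.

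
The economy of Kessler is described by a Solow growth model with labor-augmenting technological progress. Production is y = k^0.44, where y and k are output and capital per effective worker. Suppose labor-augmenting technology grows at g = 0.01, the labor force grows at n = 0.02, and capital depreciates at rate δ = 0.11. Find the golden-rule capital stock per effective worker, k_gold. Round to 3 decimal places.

k_gold ≈ 7.728

Capital per effective worker breaks even when investment replaces (n + g + δ)·k; here n + g + δ = 0.14.
Maximizing c = f(k) − (n+g+δ)·k gives f'(k) = n+g+δ, i.e. 0.44·k^(0.44−1) = 0.14, so k_gold = (0.44/0.14)^(1/0.56) ≈ 7.7282.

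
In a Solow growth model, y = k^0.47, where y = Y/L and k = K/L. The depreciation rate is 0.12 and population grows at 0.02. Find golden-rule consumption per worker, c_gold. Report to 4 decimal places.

c_gold ≈ 1.5513

The effective depreciation rate is n + δ = 0.02 + 0.12 = 0.14.
Maximizing c = f(k) − (n+δ)·k gives f'(k) = n+δ, i.e. 0.47·k^(0.47−1) = 0.14, so k_gold = (0.47/0.14)^(1/0.53) ≈ 9.8264.
y_gold = 9.8264^0.47 ≈ 2.9270.
c_gold = y_gold − (n+δ)·k_gold = 2.9270 − 0.14·9.8264 ≈ 1.5513.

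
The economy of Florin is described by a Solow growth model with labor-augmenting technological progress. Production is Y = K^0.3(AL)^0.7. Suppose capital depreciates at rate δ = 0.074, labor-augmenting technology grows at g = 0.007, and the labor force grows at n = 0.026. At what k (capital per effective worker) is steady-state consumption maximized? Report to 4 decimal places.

Capital per effective worker breaks even when investment replaces (n + g + δ)·k; here n + g + δ = 0.107.
Golden rule sets MPK = n+g+δ: 0.3·k^(0.3−1) = 0.107, so k_gold = (0.3/0.107)^(1/0.7) ≈ 4.3614.

k_gold ≈ 4.3614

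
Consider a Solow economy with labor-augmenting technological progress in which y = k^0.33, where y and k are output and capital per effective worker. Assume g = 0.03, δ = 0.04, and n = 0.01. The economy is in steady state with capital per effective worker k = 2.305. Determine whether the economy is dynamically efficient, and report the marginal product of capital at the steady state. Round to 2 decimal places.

Break-even investment rate: n + g + δ = 0.01 + 0.03 + 0.04 = 0.08.
MPK = 0.33·k^(0.33−1) = 0.33·2.305^(-0.67) ≈ 0.1886.
MPK > 0.08, so the economy is dynamically efficient (under-saving).

dynamically efficient; MPK ≈ 0.19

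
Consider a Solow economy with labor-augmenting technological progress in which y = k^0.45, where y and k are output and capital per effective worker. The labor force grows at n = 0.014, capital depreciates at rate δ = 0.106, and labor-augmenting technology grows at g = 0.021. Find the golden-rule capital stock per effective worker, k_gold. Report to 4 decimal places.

k_gold ≈ 8.2481

n + g + δ = 0.014 + 0.021 + 0.106 = 0.141.
Setting f'(k) = n+g+δ gives 0.45·k^(0.45−1) = 0.141, hence k_gold = (0.45/0.141)^(1/0.55) ≈ 8.2481.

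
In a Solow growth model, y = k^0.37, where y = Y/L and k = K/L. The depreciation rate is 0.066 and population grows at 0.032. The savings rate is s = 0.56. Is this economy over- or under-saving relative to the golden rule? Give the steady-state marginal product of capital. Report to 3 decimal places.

The effective depreciation rate is n + δ = 0.032 + 0.066 = 0.098.
Steady-state k*: s·k^0.37 = 0.098·k gives k* = (0.56/0.098)^(1/0.63) ≈ 15.9048.
MPK = 0.37·15.9048^(-0.63) ≈ 0.0648.
MPK < n+δ = 0.098, so the economy is dynamically inefficient (over-saving).

over-saving; MPK ≈ 0.065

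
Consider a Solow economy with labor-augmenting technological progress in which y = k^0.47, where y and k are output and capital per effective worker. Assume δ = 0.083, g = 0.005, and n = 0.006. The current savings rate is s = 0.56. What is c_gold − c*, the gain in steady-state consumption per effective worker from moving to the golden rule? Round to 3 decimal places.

n + g + δ = 0.006 + 0.005 + 0.083 = 0.094.
Current steady state (s = 0.56): k* = (0.56/0.094)^(1/0.53) ≈ 28.9986, y* = 28.9986^0.47 ≈ 4.8676, c* = (1−0.56)·4.8676 ≈ 2.1418.
At the golden rule the marginal product of capital equals n+g+δ: 0.47·k^(0.47−1) = 0.094. Solving, k_gold = (0.47/0.094)^(1/0.53) ≈ 20.8359.
y_gold = 20.8359^0.47 ≈ 4.1672, c_gold = y_gold − 0.094·k_gold ≈ 2.2086.
Gain: Δc = 2.2086 − 2.1418 ≈ 0.0668.

Δc ≈ 0.067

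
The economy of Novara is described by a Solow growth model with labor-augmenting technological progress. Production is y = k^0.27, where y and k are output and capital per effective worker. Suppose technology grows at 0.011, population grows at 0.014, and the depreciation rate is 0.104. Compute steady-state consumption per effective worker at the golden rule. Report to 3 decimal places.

Break-even investment rate: n + g + δ = 0.014 + 0.011 + 0.104 = 0.129.
Golden rule sets MPK = n+g+δ: 0.27·k^(0.27−1) = 0.129, so k_gold = (0.27/0.129)^(1/0.73) ≈ 2.7505.
y_gold = 2.7505^0.27 ≈ 1.3141.
c_gold = y_gold − (n+g+δ)·k_gold = 1.3141 − 0.129·2.7505 ≈ 0.9593.

c_gold ≈ 0.959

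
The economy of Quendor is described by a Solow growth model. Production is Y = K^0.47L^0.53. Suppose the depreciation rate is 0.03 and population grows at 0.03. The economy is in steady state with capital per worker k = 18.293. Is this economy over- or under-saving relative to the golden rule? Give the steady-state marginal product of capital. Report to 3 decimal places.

Capital per worker breaks even when investment replaces (n + δ)·k; here n + δ = 0.06.
MPK = 0.47·k^(0.47−1) = 0.47·18.293^(-0.53) ≈ 0.1007.
MPK > 0.06, so the economy is dynamically efficient (under-saving).

under-saving; MPK ≈ 0.101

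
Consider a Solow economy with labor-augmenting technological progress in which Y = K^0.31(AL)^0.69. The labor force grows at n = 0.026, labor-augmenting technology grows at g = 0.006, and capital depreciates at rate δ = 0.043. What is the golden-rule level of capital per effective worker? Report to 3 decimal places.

k_gold ≈ 7.820

Break-even investment rate: n + g + δ = 0.026 + 0.006 + 0.043 = 0.075.
Maximizing c = f(k) − (n+g+δ)·k gives f'(k) = n+g+δ, i.e. 0.31·k^(0.31−1) = 0.075, so k_gold = (0.31/0.075)^(1/0.69) ≈ 7.8197.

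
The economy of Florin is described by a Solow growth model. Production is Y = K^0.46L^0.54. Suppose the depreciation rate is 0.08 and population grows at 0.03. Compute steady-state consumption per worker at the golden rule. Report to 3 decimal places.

c_gold ≈ 1.827

Capital per worker breaks even when investment replaces (n + δ)·k; here n + δ = 0.11.
Setting f'(k) = n+δ gives 0.46·k^(0.46−1) = 0.11, hence k_gold = (0.46/0.11)^(1/0.54) ≈ 14.1474.
y_gold = 14.1474^0.46 ≈ 3.3831.
c_gold = y_gold − (n+δ)·k_gold = 3.3831 − 0.11·14.1474 ≈ 1.8269.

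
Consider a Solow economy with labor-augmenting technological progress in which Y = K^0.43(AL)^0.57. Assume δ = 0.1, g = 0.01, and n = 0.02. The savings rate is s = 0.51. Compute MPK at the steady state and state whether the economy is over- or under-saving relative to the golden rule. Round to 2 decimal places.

over-saving; MPK ≈ 0.11

Break-even investment rate: n + g + δ = 0.02 + 0.01 + 0.1 = 0.13.
Steady-state k*: s·k^0.43 = 0.13·k gives k* = (0.51/0.13)^(1/0.57) ≈ 11.0015.
MPK = 0.43·11.0015^(-0.57) ≈ 0.1096.
MPK < n+g+δ = 0.13, so the economy is dynamically inefficient (over-saving).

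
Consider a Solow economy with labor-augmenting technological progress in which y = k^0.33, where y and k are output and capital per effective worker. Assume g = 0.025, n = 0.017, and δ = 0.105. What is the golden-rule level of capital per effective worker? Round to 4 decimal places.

Capital per effective worker breaks even when investment replaces (n + g + δ)·k; here n + g + δ = 0.147.
Maximizing c = f(k) − (n+g+δ)·k gives f'(k) = n+g+δ, i.e. 0.33·k^(0.33−1) = 0.147, so k_gold = (0.33/0.147)^(1/0.67) ≈ 3.3433.

k_gold ≈ 3.3433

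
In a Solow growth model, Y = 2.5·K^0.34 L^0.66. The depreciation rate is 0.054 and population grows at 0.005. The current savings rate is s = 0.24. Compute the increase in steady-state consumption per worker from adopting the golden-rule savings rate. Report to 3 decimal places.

Δc ≈ 0.245

Break-even investment rate: n + δ = 0.005 + 0.054 = 0.059.
Current steady state (s = 0.24): k* = (0.24·2.5/0.059)^(1/0.66) ≈ 33.5901, y* = 2.5·33.5901^0.34 ≈ 8.2576, c* = (1−0.24)·8.2576 ≈ 6.2757.
Golden rule sets MPK = n+δ: 0.34·2.5·k^(0.34−1) = 0.059, so k_gold = (0.34·2.5/0.059)^(1/0.66) ≈ 56.9383.
y_gold = 2.5·56.9383^0.34 ≈ 9.8805, c_gold = y_gold − 0.059·k_gold ≈ 6.5211.
Gain: Δc = 6.5211 − 6.2757 ≈ 0.2454.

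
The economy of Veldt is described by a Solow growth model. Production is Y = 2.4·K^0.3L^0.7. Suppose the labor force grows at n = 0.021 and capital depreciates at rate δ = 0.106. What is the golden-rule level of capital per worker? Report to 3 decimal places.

The effective depreciation rate is n + δ = 0.021 + 0.106 = 0.127.
Setting f'(k) = n+δ gives 0.3·2.4·k^(0.3−1) = 0.127, hence k_gold = (0.3·2.4/0.127)^(1/0.7) ≈ 11.9253.

k_gold ≈ 11.925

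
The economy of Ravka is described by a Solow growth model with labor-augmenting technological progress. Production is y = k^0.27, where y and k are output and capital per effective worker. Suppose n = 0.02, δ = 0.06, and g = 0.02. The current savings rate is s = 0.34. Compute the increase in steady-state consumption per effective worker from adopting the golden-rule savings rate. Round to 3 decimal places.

n + g + δ = 0.02 + 0.02 + 0.06 = 0.1.
Current steady state (s = 0.34): k* = (0.34/0.1)^(1/0.73) ≈ 5.3463, y* = 5.3463^0.27 ≈ 1.5724, c* = (1−0.34)·1.5724 ≈ 1.0378.
Golden rule sets MPK = n+g+δ: 0.27·k^(0.27−1) = 0.1, so k_gold = (0.27/0.1)^(1/0.73) ≈ 3.8986.
y_gold = 3.8986^0.27 ≈ 1.4439, c_gold = y_gold − 0.1·k_gold ≈ 1.0541.
Gain: Δc = 1.0541 − 1.0378 ≈ 0.0163.

Δc ≈ 0.016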